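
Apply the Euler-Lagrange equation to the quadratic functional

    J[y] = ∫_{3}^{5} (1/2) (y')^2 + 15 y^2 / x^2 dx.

The Lagrangian is L = (1/2) (y')^2 + 15 y^2 / x^2.
Compute ∂L/∂y = 30y/x^2, ∂L/∂y' = y'.
The Euler-Lagrange equation d/dx(∂L/∂y') − ∂L/∂y = 0 reduces to
    y'' − 30/x^2 · y = 0  (x > 0).
Its general solution is
    y(x) = A x^6 + B x^(-5),
with A, B fixed by the endpoint conditions.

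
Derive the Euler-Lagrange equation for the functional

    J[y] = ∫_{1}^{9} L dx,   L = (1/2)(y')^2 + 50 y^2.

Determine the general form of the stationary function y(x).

The Lagrangian is L = (1/2)(y')^2 + 50 y^2.
∂L/∂y = 100y.
∂L/∂y' = y'.
The Euler-Lagrange equation d/dx(∂L/∂y') − ∂L/∂y = 0 becomes:
    y'' - 100 y = 0
General solution: y(x) = A e^(10x) + B e^(-10x), where A and B are arbitrary constants fixed by the endpoint conditions.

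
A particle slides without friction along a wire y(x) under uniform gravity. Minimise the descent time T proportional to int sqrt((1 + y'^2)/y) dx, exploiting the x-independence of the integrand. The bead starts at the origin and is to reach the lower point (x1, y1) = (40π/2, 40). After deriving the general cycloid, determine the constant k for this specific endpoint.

The Lagrangian L = sqrt((1 + y'^2) / y) has no explicit x dependence, so the Beltrami identity applies:
    L − y' ∂L/∂y' = C.
Compute ∂L/∂y' = y' / sqrt(y (1 + y'^2)).
Substitute:
    sqrt((1 + y'^2)/y) − y'·y' / sqrt(y (1 + y'^2))
    = (1 + y'^2) / sqrt(y (1 + y'^2)) − y'^2 / sqrt(y (1 + y'^2))
    = 1 / sqrt(y (1 + y'^2)) = C.
Squaring and rearranging gives the first integral
    y (1 + y'^2) = 1/C^2 =: k   (constant).
Solving this first-order ODE by the substitution
    y = (k/2)(1 − cos θ)
yields the cycloid parameterisation
    x(θ) = (k/2)(θ − sin θ),   y(θ) = (k/2)(1 − cos θ).
The constant k is fixed by the endpoint condition.
Now fit the given lower endpoint (x1, y1) = (40π/2, 40). At the bottom of the first arch (θ = π), the parametric equations give
    y(π) = (k/2)(1 − cos π) = k,
    x(π) = (k/2)(π − sin π) = kπ/2.
Matching y(π) = 40 gives k = 40, consistent with x(π) = 40π/2. Therefore the specific cycloid is
    x(θ) = (40/2)(θ − sin θ),   y(θ) = (40/2)(1 − cos θ).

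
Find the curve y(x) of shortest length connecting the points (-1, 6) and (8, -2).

Arc-length functional: J[y] = ∫ sqrt(1 + (y')^2) dx.
Lagrangian L = sqrt(1 + (y')^2) has no explicit y dependence, so ∂L/∂y = 0 and the Euler-Lagrange equation gives
    d/dx( y' / sqrt(1 + (y')^2) ) = 0  ⇒  y' / sqrt(1 + (y')^2) = const.
Hence y' is constant, so y(x) is affine.
Fitting the endpoints (-1, 6) and (8, -2):
    slope m = ((-2) − 6) / (8 − (-1)) = -8/9,
    intercept c = 6 − m·(-1) = 46/9.
Extremal: y(x) = (-8/9) x + 46/9.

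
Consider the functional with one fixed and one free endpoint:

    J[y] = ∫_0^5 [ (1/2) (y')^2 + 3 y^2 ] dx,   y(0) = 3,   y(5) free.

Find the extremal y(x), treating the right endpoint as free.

The Lagrangian L = (1/2) (y')^2 + 3 y^2 gives
    ∂L/∂y = 6 y,   ∂L/∂y' = y'.
Euler-Lagrange: y'' − 6 y = 0.
With k = sqrt(6), the general solution is
    y(x) = A cosh(sqrt(6) x) + B sinh(sqrt(6) x).
Fixed left endpoint y(0) = 3 ⇒ A = 3.
The right endpoint x = 5 is free, so the natural (transversality) condition is ∂L/∂y' |_{x=5} = 0, i.e. y'(5) = 0.
Compute y'(x) = A k sinh(k x) + B k cosh(k x), so
    y'(5) = A k sinh(k·5) + B k cosh(k·5) = 0
    ⇒ B = −A tanh(k·5) = − 3 tanh(sqrt(6)·5).
Therefore the extremal is
    y(x) = 3 cosh(sqrt(6) x) − 3 tanh(sqrt(6)·5) sinh(sqrt(6) x).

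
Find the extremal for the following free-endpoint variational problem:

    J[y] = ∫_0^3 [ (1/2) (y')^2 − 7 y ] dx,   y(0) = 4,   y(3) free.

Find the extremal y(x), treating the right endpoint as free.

The Lagrangian L = (1/2) (y')^2 − 7 y gives
    ∂L/∂y = −7,   ∂L/∂y' = y'.
Euler-Lagrange: d/dx(y') − (−7) = 0, i.e. y'' + 7 = 0, so
    y(x) = −(7/2) x^2 + C1 x + C2.
Fixed left endpoint y(0) = 4 ⇒ C2 = 4.
The right endpoint x = 3 is free, so the natural (transversality) condition is ∂L/∂y' |_{x=3} = 0, i.e. y'(3) = 0.
Compute y'(x) = −7 x + C1, so y'(3) = −21 + C1 = 0 ⇒ C1 = 21.
Therefore the extremal is
    y(x) = −(7/2) x^2 + 21 x + 4.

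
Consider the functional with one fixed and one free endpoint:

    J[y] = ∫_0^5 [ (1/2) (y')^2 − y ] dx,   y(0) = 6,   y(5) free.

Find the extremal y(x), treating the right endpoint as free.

The Lagrangian L = (1/2) (y')^2 − y gives
    ∂L/∂y = −1,   ∂L/∂y' = y'.
Euler-Lagrange: d/dx(y') − (−1) = 0, i.e. y'' + 1 = 0, so
    y(x) = −(1/2) x^2 + C1 x + C2.
Fixed left endpoint y(0) = 6 ⇒ C2 = 6.
The right endpoint x = 5 is free, so the natural (transversality) condition is ∂L/∂y' |_{x=5} = 0, i.e. y'(5) = 0.
Compute y'(x) = −1 x + C1, so y'(5) = −5 + C1 = 0 ⇒ C1 = 5.
Therefore the extremal is
    y(x) = −x^2/2 + 5 x + 6.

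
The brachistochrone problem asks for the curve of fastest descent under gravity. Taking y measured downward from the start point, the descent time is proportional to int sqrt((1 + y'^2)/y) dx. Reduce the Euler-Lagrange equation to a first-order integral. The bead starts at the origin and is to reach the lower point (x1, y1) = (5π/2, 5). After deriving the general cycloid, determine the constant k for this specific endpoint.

The Lagrangian L = sqrt((1 + y'^2) / y) has no explicit x dependence, so the Beltrami identity applies:
    L − y' ∂L/∂y' = C.
Compute ∂L/∂y' = y' / sqrt(y (1 + y'^2)).
Substitute:
    sqrt((1 + y'^2)/y) − y'·y' / sqrt(y (1 + y'^2))
    = (1 + y'^2) / sqrt(y (1 + y'^2)) − y'^2 / sqrt(y (1 + y'^2))
    = 1 / sqrt(y (1 + y'^2)) = C.
Squaring and rearranging gives the first integral
    y (1 + y'^2) = 1/C^2 =: k   (constant).
Solving this first-order ODE by the substitution
    y = (k/2)(1 − cos θ)
yields the cycloid parameterisation
    x(θ) = (k/2)(θ − sin θ),   y(θ) = (k/2)(1 − cos θ).
The constant k is fixed by the endpoint condition.
Now fit the given lower endpoint (x1, y1) = (5π/2, 5). At the bottom of the first arch (θ = π), the parametric equations give
    y(π) = (k/2)(1 − cos π) = k,
    x(π) = (k/2)(π − sin π) = kπ/2.
Matching y(π) = 5 gives k = 5, consistent with x(π) = 5π/2. Therefore the specific cycloid is
    x(θ) = (5/2)(θ − sin θ),   y(θ) = (5/2)(1 − cos θ).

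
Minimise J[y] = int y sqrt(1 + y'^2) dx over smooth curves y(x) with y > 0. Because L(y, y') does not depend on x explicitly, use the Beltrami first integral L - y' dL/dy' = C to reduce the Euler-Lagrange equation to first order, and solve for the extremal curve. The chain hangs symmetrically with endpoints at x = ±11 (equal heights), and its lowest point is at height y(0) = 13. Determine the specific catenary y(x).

The Lagrangian L(y, y') = y sqrt(1 + y'^2) has no explicit x dependence, so the Beltrami identity applies:
    L − y' ∂L/∂y' = C.
Compute ∂L/∂y' = y · y' / sqrt(1 + y'^2). Then
    L − y' ∂L/∂y'
    = y sqrt(1 + y'^2) − y · y'^2 / sqrt(1 + y'^2)
    = y (1 + y'^2 − y'^2) / sqrt(1 + y'^2)
    = y / sqrt(1 + y'^2) = C.
Squaring gives y^2 = C^2 (1 + y'^2), i.e.
    y'^2 = y^2 / C^2 − 1.
Separating variables,
    dy / sqrt(y^2 − C^2) = dx / C,
and integrating gives arccosh(y / C) = (x − a)/C, so
    y(x) = C cosh((x − a)/C),
the catenary. The constants C and a are fixed by the two endpoint conditions (and, for the hanging-chain problem, the length constraint selects C).
Now fit the given data. The endpoints x = ±11 are symmetric at equal height, so the catenary is even about its minimum: a = 0 and y(x) = C cosh(x/C). The lowest point is y(0) = C cosh(0) = C, and we are told y(0) = 13, so C = 13. Therefore
    y(x) = 13 cosh(x/13),
and at the endpoints
    y(±11) = 13 cosh(11/13).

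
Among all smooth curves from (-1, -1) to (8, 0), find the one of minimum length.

Arc-length functional: J[y] = ∫ sqrt(1 + (y')^2) dx.
Lagrangian L = sqrt(1 + (y')^2) has no explicit y dependence, so ∂L/∂y = 0 and the Euler-Lagrange equation gives
    d/dx( y' / sqrt(1 + (y')^2) ) = 0  ⇒  y' / sqrt(1 + (y')^2) = const.
Hence y' is constant, so y(x) is affine.
Fitting the endpoints (-1, -1) and (8, 0):
    slope m = (0 − (-1)) / (8 − (-1)) = 1/9,
    intercept c = (-1) − m·(-1) = -8/9.
Extremal: y(x) = (1/9) x - 8/9.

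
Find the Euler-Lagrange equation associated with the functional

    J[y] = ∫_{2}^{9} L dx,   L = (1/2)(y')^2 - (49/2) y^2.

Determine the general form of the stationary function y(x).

The Lagrangian is L = (1/2)(y')^2 - (49/2) y^2.
∂L/∂y = -49y.
∂L/∂y' = y'.
The Euler-Lagrange equation d/dx(∂L/∂y') − ∂L/∂y = 0 becomes:
    y'' + 49 y = 0
General solution: y(x) = A sin(7x) + B cos(7x), where A and B are arbitrary constants fixed by the endpoint conditions.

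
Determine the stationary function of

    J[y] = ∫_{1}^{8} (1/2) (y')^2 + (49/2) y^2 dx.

The Lagrangian is L = (1/2) (y')^2 + (49/2) y^2.
Compute ∂L/∂y = 49y, ∂L/∂y' = y'.
The Euler-Lagrange equation d/dx(∂L/∂y') − ∂L/∂y = 0 reduces to
    y'' − 49 y = 0.
Its general solution is
    y(x) = A e^(7x) + B e^(−7x),
with A, B fixed by the endpoint conditions.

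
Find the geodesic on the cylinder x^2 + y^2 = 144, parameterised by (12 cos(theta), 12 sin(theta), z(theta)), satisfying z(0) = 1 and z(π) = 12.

Parameterise the cylinder of radius R = 12 as
    r(θ) = (12 cos θ, 12 sin θ, z(θ)).
The arc-length element is
    ds = sqrt(144 + (dz/dθ)^2) dθ,
so the Lagrangian is L = sqrt(144 + z'^2).
L depends on z' only, not on z or θ, so ∂L/∂z = 0 and
    ∂L/∂z' = z' / sqrt(144 + z'^2).
The Euler-Lagrange equation gives
    d/dθ( z' / sqrt(144 + z'^2) ) = 0,
so z' is constant. Integrating once:
    z(θ) = a θ + b,
a helix on the cylinder (a straight line when the cylinder is unrolled). The constants a, b are determined by the endpoint conditions.
With endpoint conditions z(0) = 1 and z(π) = 12: from z(0) = b we get b = 1, and a·π + 1 = 12 gives a = 11/π, so
    z(θ) = (11/π) θ + 1.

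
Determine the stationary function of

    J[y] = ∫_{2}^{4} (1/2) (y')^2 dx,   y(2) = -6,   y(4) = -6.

The Lagrangian is L = (1/2) (y')^2.
Compute ∂L/∂y = 0, ∂L/∂y' = y'.
The Euler-Lagrange equation d/dx(∂L/∂y') − ∂L/∂y = 0 reduces to
    y'' = 0.
Its general solution is
    y(x) = A x + B,
with A, B fixed by the endpoint conditions.
Applying the endpoint conditions y(2) = -6 and y(4) = -6: solve A·2 + B = -6 and A·4 + B = -6. Subtracting gives A(4 − 2) = -6 − -6, so A = 0, and B = -6 − A·2 = -6. Therefore
    y(x) = -6.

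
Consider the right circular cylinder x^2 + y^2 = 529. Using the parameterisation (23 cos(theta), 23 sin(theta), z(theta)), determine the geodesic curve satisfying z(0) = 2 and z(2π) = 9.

Parameterise the cylinder of radius R = 23 as
    r(θ) = (23 cos θ, 23 sin θ, z(θ)).
The arc-length element is
    ds = sqrt(529 + (dz/dθ)^2) dθ,
so the Lagrangian is L = sqrt(529 + z'^2).
L depends on z' only, not on z or θ, so ∂L/∂z = 0 and
    ∂L/∂z' = z' / sqrt(529 + z'^2).
The Euler-Lagrange equation gives
    d/dθ( z' / sqrt(529 + z'^2) ) = 0,
so z' is constant. Integrating once:
    z(θ) = a θ + b,
a helix on the cylinder (a straight line when the cylinder is unrolled). The constants a, b are determined by the endpoint conditions.
With endpoint conditions z(0) = 2 and z(2π) = 9: from z(0) = b we get b = 2, and a·2π + 2 = 9 gives a = 7/(2π), so
    z(θ) = (7/(2π)) θ + 2.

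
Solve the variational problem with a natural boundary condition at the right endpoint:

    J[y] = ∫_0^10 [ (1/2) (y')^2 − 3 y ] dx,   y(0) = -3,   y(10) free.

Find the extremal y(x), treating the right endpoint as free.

The Lagrangian L = (1/2) (y')^2 − 3 y gives
    ∂L/∂y = −3,   ∂L/∂y' = y'.
Euler-Lagrange: d/dx(y') − (−3) = 0, i.e. y'' + 3 = 0, so
    y(x) = −(3/2) x^2 + C1 x + C2.
Fixed left endpoint y(0) = -3 ⇒ C2 = -3.
The right endpoint x = 10 is free, so the natural (transversality) condition is ∂L/∂y' |_{x=10} = 0, i.e. y'(10) = 0.
Compute y'(x) = −3 x + C1, so y'(10) = −30 + C1 = 0 ⇒ C1 = 30.
Therefore the extremal is
    y(x) = −(3/2) x^2 + 30 x − 3.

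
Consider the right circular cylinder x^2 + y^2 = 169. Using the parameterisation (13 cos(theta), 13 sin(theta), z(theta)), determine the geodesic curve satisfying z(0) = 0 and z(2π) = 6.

Parameterise the cylinder of radius R = 13 as
    r(θ) = (13 cos θ, 13 sin θ, z(θ)).
The arc-length element is
    ds = sqrt(169 + (dz/dθ)^2) dθ,
so the Lagrangian is L = sqrt(169 + z'^2).
L depends on z' only, not on z or θ, so ∂L/∂z = 0 and
    ∂L/∂z' = z' / sqrt(169 + z'^2).
The Euler-Lagrange equation gives
    d/dθ( z' / sqrt(169 + z'^2) ) = 0,
so z' is constant. Integrating once:
    z(θ) = a θ + b,
a helix on the cylinder (a straight line when the cylinder is unrolled). The constants a, b are determined by the endpoint conditions.
With endpoint conditions z(0) = 0 and z(2π) = 6: from z(0) = b we get b = 0, and a·2π + 0 = 6 gives a = 3/π, so
    z(θ) = (3/π) θ.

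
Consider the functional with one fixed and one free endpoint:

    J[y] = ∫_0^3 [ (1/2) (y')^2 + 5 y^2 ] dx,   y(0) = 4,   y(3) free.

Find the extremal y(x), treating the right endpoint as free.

The Lagrangian L = (1/2) (y')^2 + 5 y^2 gives
    ∂L/∂y = 10 y,   ∂L/∂y' = y'.
Euler-Lagrange: y'' − 10 y = 0.
With k = sqrt(10), the general solution is
    y(x) = A cosh(sqrt(10) x) + B sinh(sqrt(10) x).
Fixed left endpoint y(0) = 4 ⇒ A = 4.
The right endpoint x = 3 is free, so the natural (transversality) condition is ∂L/∂y' |_{x=3} = 0, i.e. y'(3) = 0.
Compute y'(x) = A k sinh(k x) + B k cosh(k x), so
    y'(3) = A k sinh(k·3) + B k cosh(k·3) = 0
    ⇒ B = −A tanh(k·3) = − 4 tanh(sqrt(10)·3).
Therefore the extremal is
    y(x) = 4 cosh(sqrt(10) x) − 4 tanh(sqrt(10)·3) sinh(sqrt(10) x).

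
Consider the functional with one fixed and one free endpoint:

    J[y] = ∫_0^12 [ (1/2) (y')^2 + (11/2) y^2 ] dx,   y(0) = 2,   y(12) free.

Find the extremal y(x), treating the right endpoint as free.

The Lagrangian L = (1/2) (y')^2 + (11/2) y^2 gives
    ∂L/∂y = 11 y,   ∂L/∂y' = y'.
Euler-Lagrange: y'' − 11 y = 0.
With k = sqrt(11), the general solution is
    y(x) = A cosh(sqrt(11) x) + B sinh(sqrt(11) x).
Fixed left endpoint y(0) = 2 ⇒ A = 2.
The right endpoint x = 12 is free, so the natural (transversality) condition is ∂L/∂y' |_{x=12} = 0, i.e. y'(12) = 0.
Compute y'(x) = A k sinh(k x) + B k cosh(k x), so
    y'(12) = A k sinh(k·12) + B k cosh(k·12) = 0
    ⇒ B = −A tanh(k·12) = − 2 tanh(sqrt(11)·12).
Therefore the extremal is
    y(x) = 2 cosh(sqrt(11) x) − 2 tanh(sqrt(11)·12) sinh(sqrt(11) x).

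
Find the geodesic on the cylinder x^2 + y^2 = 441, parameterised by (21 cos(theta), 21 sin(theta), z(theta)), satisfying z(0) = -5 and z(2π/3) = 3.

Parameterise the cylinder of radius R = 21 as
    r(θ) = (21 cos θ, 21 sin θ, z(θ)).
The arc-length element is
    ds = sqrt(441 + (dz/dθ)^2) dθ,
so the Lagrangian is L = sqrt(441 + z'^2).
L depends on z' only, not on z or θ, so ∂L/∂z = 0 and
    ∂L/∂z' = z' / sqrt(441 + z'^2).
The Euler-Lagrange equation gives
    d/dθ( z' / sqrt(441 + z'^2) ) = 0,
so z' is constant. Integrating once:
    z(θ) = a θ + b,
a helix on the cylinder (a straight line when the cylinder is unrolled). The constants a, b are determined by the endpoint conditions.
With endpoint conditions z(0) = -5 and z(2π/3) = 3: from z(0) = b we get b = -5, and a·2π/3 + -5 = 3 gives a = 12/π, so
    z(θ) = (12/π) θ − 5.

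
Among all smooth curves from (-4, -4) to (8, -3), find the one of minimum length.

Arc-length functional: J[y] = ∫ sqrt(1 + (y')^2) dx.
Lagrangian L = sqrt(1 + (y')^2) has no explicit y dependence, so ∂L/∂y = 0 and the Euler-Lagrange equation gives
    d/dx( y' / sqrt(1 + (y')^2) ) = 0  ⇒  y' / sqrt(1 + (y')^2) = const.
Hence y' is constant, so y(x) is affine.
Fitting the endpoints (-4, -4) and (8, -3):
    slope m = ((-3) − (-4)) / (8 − (-4)) = 1/12,
    intercept c = (-4) − m·(-4) = -11/3.
Extremal: y(x) = (1/12) x - 11/3.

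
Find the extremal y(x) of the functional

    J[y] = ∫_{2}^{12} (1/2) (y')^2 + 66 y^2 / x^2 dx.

The Lagrangian is L = (1/2) (y')^2 + 66 y^2 / x^2.
Compute ∂L/∂y = 132y/x^2, ∂L/∂y' = y'.
The Euler-Lagrange equation d/dx(∂L/∂y') − ∂L/∂y = 0 reduces to
    y'' − 132/x^2 · y = 0  (x > 0).
Its general solution is
    y(x) = A x^12 + B x^(-11),
with A, B fixed by the endpoint conditions.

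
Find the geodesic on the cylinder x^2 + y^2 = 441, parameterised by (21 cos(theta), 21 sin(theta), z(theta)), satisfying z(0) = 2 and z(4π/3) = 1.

Parameterise the cylinder of radius R = 21 as
    r(θ) = (21 cos θ, 21 sin θ, z(θ)).
The arc-length element is
    ds = sqrt(441 + (dz/dθ)^2) dθ,
so the Lagrangian is L = sqrt(441 + z'^2).
L depends on z' only, not on z or θ, so ∂L/∂z = 0 and
    ∂L/∂z' = z' / sqrt(441 + z'^2).
The Euler-Lagrange equation gives
    d/dθ( z' / sqrt(441 + z'^2) ) = 0,
so z' is constant. Integrating once:
    z(θ) = a θ + b,
a helix on the cylinder (a straight line when the cylinder is unrolled). The constants a, b are determined by the endpoint conditions.
With endpoint conditions z(0) = 2 and z(4π/3) = 1: from z(0) = b we get b = 2, and a·4π/3 + 2 = 1 gives a = -3/(4π), so
    z(θ) = (-3/(4π)) θ + 2.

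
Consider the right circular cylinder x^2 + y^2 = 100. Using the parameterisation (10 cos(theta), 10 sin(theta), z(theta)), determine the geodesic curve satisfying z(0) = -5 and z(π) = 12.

Parameterise the cylinder of radius R = 10 as
    r(θ) = (10 cos θ, 10 sin θ, z(θ)).
The arc-length element is
    ds = sqrt(100 + (dz/dθ)^2) dθ,
so the Lagrangian is L = sqrt(100 + z'^2).
L depends on z' only, not on z or θ, so ∂L/∂z = 0 and
    ∂L/∂z' = z' / sqrt(100 + z'^2).
The Euler-Lagrange equation gives
    d/dθ( z' / sqrt(100 + z'^2) ) = 0,
so z' is constant. Integrating once:
    z(θ) = a θ + b,
a helix on the cylinder (a straight line when the cylinder is unrolled). The constants a, b are determined by the endpoint conditions.
With endpoint conditions z(0) = -5 and z(π) = 12: from z(0) = b we get b = -5, and a·π + -5 = 12 gives a = 17/π, so
    z(θ) = (17/π) θ − 5.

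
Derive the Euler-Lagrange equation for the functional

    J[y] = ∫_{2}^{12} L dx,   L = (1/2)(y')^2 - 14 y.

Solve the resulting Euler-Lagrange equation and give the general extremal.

The Lagrangian is L = (1/2)(y')^2 - 14 y.
∂L/∂y = -14.
∂L/∂y' = y'.
The Euler-Lagrange equation d/dx(∂L/∂y') − ∂L/∂y = 0 becomes:
    y'' + 14 = 0
General solution: y(x) = -7 x^2 + A x + B, where A and B are arbitrary constants fixed by the endpoint conditions.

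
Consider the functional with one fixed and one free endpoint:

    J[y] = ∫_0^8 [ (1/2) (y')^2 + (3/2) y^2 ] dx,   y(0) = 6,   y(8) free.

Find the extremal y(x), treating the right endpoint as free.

The Lagrangian L = (1/2) (y')^2 + (3/2) y^2 gives
    ∂L/∂y = 3 y,   ∂L/∂y' = y'.
Euler-Lagrange: y'' − 3 y = 0.
With k = sqrt(3), the general solution is
    y(x) = A cosh(sqrt(3) x) + B sinh(sqrt(3) x).
Fixed left endpoint y(0) = 6 ⇒ A = 6.
The right endpoint x = 8 is free, so the natural (transversality) condition is ∂L/∂y' |_{x=8} = 0, i.e. y'(8) = 0.
Compute y'(x) = A k sinh(k x) + B k cosh(k x), so
    y'(8) = A k sinh(k·8) + B k cosh(k·8) = 0
    ⇒ B = −A tanh(k·8) = − 6 tanh(sqrt(3)·8).
Therefore the extremal is
    y(x) = 6 cosh(sqrt(3) x) − 6 tanh(sqrt(3)·8) sinh(sqrt(3) x).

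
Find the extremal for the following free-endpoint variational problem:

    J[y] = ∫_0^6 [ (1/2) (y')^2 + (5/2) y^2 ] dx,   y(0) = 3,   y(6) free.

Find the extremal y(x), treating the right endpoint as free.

The Lagrangian L = (1/2) (y')^2 + (5/2) y^2 gives
    ∂L/∂y = 5 y,   ∂L/∂y' = y'.
Euler-Lagrange: y'' − 5 y = 0.
With k = sqrt(5), the general solution is
    y(x) = A cosh(sqrt(5) x) + B sinh(sqrt(5) x).
Fixed left endpoint y(0) = 3 ⇒ A = 3.
The right endpoint x = 6 is free, so the natural (transversality) condition is ∂L/∂y' |_{x=6} = 0, i.e. y'(6) = 0.
Compute y'(x) = A k sinh(k x) + B k cosh(k x), so
    y'(6) = A k sinh(k·6) + B k cosh(k·6) = 0
    ⇒ B = −A tanh(k·6) = − 3 tanh(sqrt(5)·6).
Therefore the extremal is
    y(x) = 3 cosh(sqrt(5) x) − 3 tanh(sqrt(5)·6) sinh(sqrt(5) x).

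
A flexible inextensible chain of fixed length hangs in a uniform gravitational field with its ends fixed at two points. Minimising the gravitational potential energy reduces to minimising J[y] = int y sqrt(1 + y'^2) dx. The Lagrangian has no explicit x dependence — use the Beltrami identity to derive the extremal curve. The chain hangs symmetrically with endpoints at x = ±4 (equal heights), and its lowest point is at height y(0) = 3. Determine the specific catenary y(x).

The Lagrangian L(y, y') = y sqrt(1 + y'^2) has no explicit x dependence, so the Beltrami identity applies:
    L − y' ∂L/∂y' = C.
Compute ∂L/∂y' = y · y' / sqrt(1 + y'^2). Then
    L − y' ∂L/∂y'
    = y sqrt(1 + y'^2) − y · y'^2 / sqrt(1 + y'^2)
    = y (1 + y'^2 − y'^2) / sqrt(1 + y'^2)
    = y / sqrt(1 + y'^2) = C.
Squaring gives y^2 = C^2 (1 + y'^2), i.e.
    y'^2 = y^2 / C^2 − 1.
Separating variables,
    dy / sqrt(y^2 − C^2) = dx / C,
and integrating gives arccosh(y / C) = (x − a)/C, so
    y(x) = C cosh((x − a)/C),
the catenary. The constants C and a are fixed by the two endpoint conditions (and, for the hanging-chain problem, the length constraint selects C).
Now fit the given data. The endpoints x = ±4 are symmetric at equal height, so the catenary is even about its minimum: a = 0 and y(x) = C cosh(x/C). The lowest point is y(0) = C cosh(0) = C, and we are told y(0) = 3, so C = 3. Therefore
    y(x) = 3 cosh(x/3),
and at the endpoints
    y(±4) = 3 cosh(4/3).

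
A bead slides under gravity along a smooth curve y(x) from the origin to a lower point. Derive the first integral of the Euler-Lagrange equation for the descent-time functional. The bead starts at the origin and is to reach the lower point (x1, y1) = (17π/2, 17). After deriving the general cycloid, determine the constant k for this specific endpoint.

The Lagrangian L = sqrt((1 + y'^2) / y) has no explicit x dependence, so the Beltrami identity applies:
    L − y' ∂L/∂y' = C.
Compute ∂L/∂y' = y' / sqrt(y (1 + y'^2)).
Substitute:
    sqrt((1 + y'^2)/y) − y'·y' / sqrt(y (1 + y'^2))
    = (1 + y'^2) / sqrt(y (1 + y'^2)) − y'^2 / sqrt(y (1 + y'^2))
    = 1 / sqrt(y (1 + y'^2)) = C.
Squaring and rearranging gives the first integral
    y (1 + y'^2) = 1/C^2 =: k   (constant).
Solving this first-order ODE by the substitution
    y = (k/2)(1 − cos θ)
yields the cycloid parameterisation
    x(θ) = (k/2)(θ − sin θ),   y(θ) = (k/2)(1 − cos θ).
The constant k is fixed by the endpoint condition.
Now fit the given lower endpoint (x1, y1) = (17π/2, 17). At the bottom of the first arch (θ = π), the parametric equations give
    y(π) = (k/2)(1 − cos π) = k,
    x(π) = (k/2)(π − sin π) = kπ/2.
Matching y(π) = 17 gives k = 17, consistent with x(π) = 17π/2. Therefore the specific cycloid is
    x(θ) = (17/2)(θ − sin θ),   y(θ) = (17/2)(1 − cos θ).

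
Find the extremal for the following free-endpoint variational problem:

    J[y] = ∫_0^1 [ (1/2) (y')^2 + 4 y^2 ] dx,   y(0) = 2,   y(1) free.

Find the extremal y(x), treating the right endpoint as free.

The Lagrangian L = (1/2) (y')^2 + 4 y^2 gives
    ∂L/∂y = 8 y,   ∂L/∂y' = y'.
Euler-Lagrange: y'' − 8 y = 0.
With k = sqrt(8), the general solution is
    y(x) = A cosh(sqrt(8) x) + B sinh(sqrt(8) x).
Fixed left endpoint y(0) = 2 ⇒ A = 2.
The right endpoint x = 1 is free, so the natural (transversality) condition is ∂L/∂y' |_{x=1} = 0, i.e. y'(1) = 0.
Compute y'(x) = A k sinh(k x) + B k cosh(k x), so
    y'(1) = A k sinh(k·1) + B k cosh(k·1) = 0
    ⇒ B = −A tanh(k·1) = − 2 tanh(sqrt(8)·1).
Therefore the extremal is
    y(x) = 2 cosh(sqrt(8) x) − 2 tanh(sqrt(8)·1) sinh(sqrt(8) x).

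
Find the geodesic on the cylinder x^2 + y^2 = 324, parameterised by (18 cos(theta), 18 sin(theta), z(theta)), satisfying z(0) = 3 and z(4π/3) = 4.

Parameterise the cylinder of radius R = 18 as
    r(θ) = (18 cos θ, 18 sin θ, z(θ)).
The arc-length element is
    ds = sqrt(324 + (dz/dθ)^2) dθ,
so the Lagrangian is L = sqrt(324 + z'^2).
L depends on z' only, not on z or θ, so ∂L/∂z = 0 and
    ∂L/∂z' = z' / sqrt(324 + z'^2).
The Euler-Lagrange equation gives
    d/dθ( z' / sqrt(324 + z'^2) ) = 0,
so z' is constant. Integrating once:
    z(θ) = a θ + b,
a helix on the cylinder (a straight line when the cylinder is unrolled). The constants a, b are determined by the endpoint conditions.
With endpoint conditions z(0) = 3 and z(4π/3) = 4: from z(0) = b we get b = 3, and a·4π/3 + 3 = 4 gives a = 3/(4π), so
    z(θ) = (3/(4π)) θ + 3.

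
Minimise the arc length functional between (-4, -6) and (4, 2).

Arc-length functional: J[y] = ∫ sqrt(1 + (y')^2) dx.
Lagrangian L = sqrt(1 + (y')^2) has no explicit y dependence, so ∂L/∂y = 0 and the Euler-Lagrange equation gives
    d/dx( y' / sqrt(1 + (y')^2) ) = 0  ⇒  y' / sqrt(1 + (y')^2) = const.
Hence y' is constant, so y(x) is affine.
Fitting the endpoints (-4, -6) and (4, 2):
    slope m = (2 − (-6)) / (4 − (-4)) = 1,
    intercept c = (-6) − m·(-4) = -2.
Extremal: y(x) = x - 2.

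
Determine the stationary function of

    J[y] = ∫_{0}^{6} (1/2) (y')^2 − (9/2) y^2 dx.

The Lagrangian is L = (1/2) (y')^2 − (9/2) y^2.
Compute ∂L/∂y = -9y, ∂L/∂y' = y'.
The Euler-Lagrange equation d/dx(∂L/∂y') − ∂L/∂y = 0 reduces to
    y'' + 9 y = 0.
Its general solution is
    y(x) = A sin(3x) + B cos(3x),
with A, B fixed by the endpoint conditions.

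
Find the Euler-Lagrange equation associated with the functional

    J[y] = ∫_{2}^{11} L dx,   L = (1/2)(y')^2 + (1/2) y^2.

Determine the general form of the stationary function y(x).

The Lagrangian is L = (1/2)(y')^2 + (1/2) y^2.
∂L/∂y = y.
∂L/∂y' = y'.
The Euler-Lagrange equation d/dx(∂L/∂y') − ∂L/∂y = 0 becomes:
    y'' - y = 0
General solution: y(x) = A e^x + B e^(-x), where A and B are arbitrary constants fixed by the endpoint conditions.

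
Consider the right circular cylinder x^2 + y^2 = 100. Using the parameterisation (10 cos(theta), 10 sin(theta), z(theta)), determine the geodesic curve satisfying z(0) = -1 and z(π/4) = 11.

Parameterise the cylinder of radius R = 10 as
    r(θ) = (10 cos θ, 10 sin θ, z(θ)).
The arc-length element is
    ds = sqrt(100 + (dz/dθ)^2) dθ,
so the Lagrangian is L = sqrt(100 + z'^2).
L depends on z' only, not on z or θ, so ∂L/∂z = 0 and
    ∂L/∂z' = z' / sqrt(100 + z'^2).
The Euler-Lagrange equation gives
    d/dθ( z' / sqrt(100 + z'^2) ) = 0,
so z' is constant. Integrating once:
    z(θ) = a θ + b,
a helix on the cylinder (a straight line when the cylinder is unrolled). The constants a, b are determined by the endpoint conditions.
With endpoint conditions z(0) = -1 and z(π/4) = 11: from z(0) = b we get b = -1, and a·π/4 + -1 = 11 gives a = 48/π, so
    z(θ) = (48/π) θ − 1.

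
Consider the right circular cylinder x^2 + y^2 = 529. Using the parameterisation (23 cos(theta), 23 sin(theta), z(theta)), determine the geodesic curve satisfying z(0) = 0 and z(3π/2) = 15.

Parameterise the cylinder of radius R = 23 as
    r(θ) = (23 cos θ, 23 sin θ, z(θ)).
The arc-length element is
    ds = sqrt(529 + (dz/dθ)^2) dθ,
so the Lagrangian is L = sqrt(529 + z'^2).
L depends on z' only, not on z or θ, so ∂L/∂z = 0 and
    ∂L/∂z' = z' / sqrt(529 + z'^2).
The Euler-Lagrange equation gives
    d/dθ( z' / sqrt(529 + z'^2) ) = 0,
so z' is constant. Integrating once:
    z(θ) = a θ + b,
a helix on the cylinder (a straight line when the cylinder is unrolled). The constants a, b are determined by the endpoint conditions.
With endpoint conditions z(0) = 0 and z(3π/2) = 15: from z(0) = b we get b = 0, and a·3π/2 + 0 = 15 gives a = 10/π, so
    z(θ) = (10/π) θ.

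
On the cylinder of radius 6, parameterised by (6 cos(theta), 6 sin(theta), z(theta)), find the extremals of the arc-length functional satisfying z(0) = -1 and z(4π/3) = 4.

Parameterise the cylinder of radius R = 6 as
    r(θ) = (6 cos θ, 6 sin θ, z(θ)).
The arc-length element is
    ds = sqrt(36 + (dz/dθ)^2) dθ,
so the Lagrangian is L = sqrt(36 + z'^2).
L depends on z' only, not on z or θ, so ∂L/∂z = 0 and
    ∂L/∂z' = z' / sqrt(36 + z'^2).
The Euler-Lagrange equation gives
    d/dθ( z' / sqrt(36 + z'^2) ) = 0,
so z' is constant. Integrating once:
    z(θ) = a θ + b,
a helix on the cylinder (a straight line when the cylinder is unrolled). The constants a, b are determined by the endpoint conditions.
With endpoint conditions z(0) = -1 and z(4π/3) = 4: from z(0) = b we get b = -1, and a·4π/3 + -1 = 4 gives a = 15/(4π), so
    z(θ) = (15/(4π)) θ − 1.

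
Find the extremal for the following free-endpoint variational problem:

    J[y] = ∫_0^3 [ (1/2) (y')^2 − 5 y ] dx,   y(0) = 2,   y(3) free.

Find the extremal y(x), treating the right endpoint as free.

The Lagrangian L = (1/2) (y')^2 − 5 y gives
    ∂L/∂y = −5,   ∂L/∂y' = y'.
Euler-Lagrange: d/dx(y') − (−5) = 0, i.e. y'' + 5 = 0, so
    y(x) = −(5/2) x^2 + C1 x + C2.
Fixed left endpoint y(0) = 2 ⇒ C2 = 2.
The right endpoint x = 3 is free, so the natural (transversality) condition is ∂L/∂y' |_{x=3} = 0, i.e. y'(3) = 0.
Compute y'(x) = −5 x + C1, so y'(3) = −15 + C1 = 0 ⇒ C1 = 15.
Therefore the extremal is
    y(x) = −(5/2) x^2 + 15 x + 2.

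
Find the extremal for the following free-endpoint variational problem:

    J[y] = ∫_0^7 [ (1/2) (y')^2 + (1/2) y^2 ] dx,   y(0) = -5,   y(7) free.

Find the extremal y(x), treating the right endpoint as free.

The Lagrangian L = (1/2) (y')^2 + (1/2) y^2 gives
    ∂L/∂y = 1 y,   ∂L/∂y' = y'.
Euler-Lagrange: y'' − y = 0.
With k = 1, the general solution is
    y(x) = A cosh(x) + B sinh(x).
Fixed left endpoint y(0) = -5 ⇒ A = -5.
The right endpoint x = 7 is free, so the natural (transversality) condition is ∂L/∂y' |_{x=7} = 0, i.e. y'(7) = 0.
Compute y'(x) = A k sinh(k x) + B k cosh(k x), so
    y'(7) = A k sinh(k·7) + B k cosh(k·7) = 0
    ⇒ B = −A tanh(k·7) = 5 tanh(1·7).
Therefore the extremal is
    y(x) = −5 cosh(1 x) + 5 tanh(1·7) sinh(1 x).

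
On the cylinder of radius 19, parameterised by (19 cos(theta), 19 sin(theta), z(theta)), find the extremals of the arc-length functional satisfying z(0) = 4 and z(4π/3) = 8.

Parameterise the cylinder of radius R = 19 as
    r(θ) = (19 cos θ, 19 sin θ, z(θ)).
The arc-length element is
    ds = sqrt(361 + (dz/dθ)^2) dθ,
so the Lagrangian is L = sqrt(361 + z'^2).
L depends on z' only, not on z or θ, so ∂L/∂z = 0 and
    ∂L/∂z' = z' / sqrt(361 + z'^2).
The Euler-Lagrange equation gives
    d/dθ( z' / sqrt(361 + z'^2) ) = 0,
so z' is constant. Integrating once:
    z(θ) = a θ + b,
a helix on the cylinder (a straight line when the cylinder is unrolled). The constants a, b are determined by the endpoint conditions.
With endpoint conditions z(0) = 4 and z(4π/3) = 8: from z(0) = b we get b = 4, and a·4π/3 + 4 = 8 gives a = 3/π, so
    z(θ) = (3/π) θ + 4.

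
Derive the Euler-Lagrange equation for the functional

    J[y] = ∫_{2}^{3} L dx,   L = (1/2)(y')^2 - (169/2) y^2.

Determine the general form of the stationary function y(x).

The Lagrangian is L = (1/2)(y')^2 - (169/2) y^2.
∂L/∂y = -169y.
∂L/∂y' = y'.
The Euler-Lagrange equation d/dx(∂L/∂y') − ∂L/∂y = 0 becomes:
    y'' + 169 y = 0
General solution: y(x) = A sin(13x) + B cos(13x), where A and B are arbitrary constants fixed by the endpoint conditions.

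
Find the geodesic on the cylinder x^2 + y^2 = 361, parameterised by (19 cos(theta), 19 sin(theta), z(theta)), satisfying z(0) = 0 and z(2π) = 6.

Parameterise the cylinder of radius R = 19 as
    r(θ) = (19 cos θ, 19 sin θ, z(θ)).
The arc-length element is
    ds = sqrt(361 + (dz/dθ)^2) dθ,
so the Lagrangian is L = sqrt(361 + z'^2).
L depends on z' only, not on z or θ, so ∂L/∂z = 0 and
    ∂L/∂z' = z' / sqrt(361 + z'^2).
The Euler-Lagrange equation gives
    d/dθ( z' / sqrt(361 + z'^2) ) = 0,
so z' is constant. Integrating once:
    z(θ) = a θ + b,
a helix on the cylinder (a straight line when the cylinder is unrolled). The constants a, b are determined by the endpoint conditions.
With endpoint conditions z(0) = 0 and z(2π) = 6: from z(0) = b we get b = 0, and a·2π + 0 = 6 gives a = 3/π, so
    z(θ) = (3/π) θ.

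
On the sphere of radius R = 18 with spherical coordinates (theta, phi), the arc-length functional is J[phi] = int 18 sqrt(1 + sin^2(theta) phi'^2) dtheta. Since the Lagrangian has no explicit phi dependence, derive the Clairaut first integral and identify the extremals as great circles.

On the sphere of radius R = 18 with spherical coordinates (θ, φ), the induced metric is
    ds^2 = 324(dθ^2 + sin^2(θ) dφ^2).
Parameterise by θ; the arc-length functional is
    J[φ] = ∫ 18 sqrt(1 + sin^2(θ) (dφ/dθ)^2) dθ,
so L = 18 sqrt(1 + sin^2(θ) φ'^2). Compute
    ∂L/∂φ = 0  (L has no explicit φ dependence),
    ∂L/∂φ' = 18 sin^2(θ) φ' / sqrt(1 + sin^2(θ) φ'^2).
Since ∂L/∂φ = 0, the Euler-Lagrange equation
    d/dθ(∂L/∂φ') − ∂L/∂φ = 0
reduces to d/dθ(∂L/∂φ') = 0, i.e. the momentum conjugate to φ is conserved:
    18 sin^2(θ) φ' / sqrt(1 + sin^2(θ) φ'^2) = C.
The overall factor of 18 is constant, so dividing through gives Clairaut's relation sin^2(θ) φ' / sqrt(1 + sin^2(θ) φ'^2) = C' (with C' = C/18). Solving for φ' and integrating gives the great-circle family
    cot(θ) = A cos(φ − φ_0),
i.e. the intersection of the sphere with a plane through the origin. The two constants A and φ_0 (equivalently C and one phase) are fixed by the two endpoint conditions.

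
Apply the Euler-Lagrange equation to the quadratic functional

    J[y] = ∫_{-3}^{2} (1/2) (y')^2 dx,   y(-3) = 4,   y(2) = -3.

The Lagrangian is L = (1/2) (y')^2.
Compute ∂L/∂y = 0, ∂L/∂y' = y'.
The Euler-Lagrange equation d/dx(∂L/∂y') − ∂L/∂y = 0 reduces to
    y'' = 0.
Its general solution is
    y(x) = A x + B,
with A, B fixed by the endpoint conditions.
Applying the endpoint conditions y(-3) = 4 and y(2) = -3: solve A·-3 + B = 4 and A·2 + B = -3. Subtracting gives A(2 − -3) = -3 − 4, so A = -7/5, and B = 4 − A·-3 = -1/5. Therefore
    y(x) = (-7/5) x - 1/5.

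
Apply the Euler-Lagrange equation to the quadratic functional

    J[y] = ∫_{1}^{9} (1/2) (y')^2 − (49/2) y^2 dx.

The Lagrangian is L = (1/2) (y')^2 − (49/2) y^2.
Compute ∂L/∂y = -49y, ∂L/∂y' = y'.
The Euler-Lagrange equation d/dx(∂L/∂y') − ∂L/∂y = 0 reduces to
    y'' + 49 y = 0.
Its general solution is
    y(x) = A sin(7x) + B cos(7x),
with A, B fixed by the endpoint conditions.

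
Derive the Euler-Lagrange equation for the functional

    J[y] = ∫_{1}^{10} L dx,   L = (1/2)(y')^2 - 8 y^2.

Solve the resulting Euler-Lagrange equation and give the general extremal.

The Lagrangian is L = (1/2)(y')^2 - 8 y^2.
∂L/∂y = -16y.
∂L/∂y' = y'.
The Euler-Lagrange equation d/dx(∂L/∂y') − ∂L/∂y = 0 becomes:
    y'' + 16 y = 0
General solution: y(x) = A sin(4x) + B cos(4x), where A and B are arbitrary constants fixed by the endpoint conditions.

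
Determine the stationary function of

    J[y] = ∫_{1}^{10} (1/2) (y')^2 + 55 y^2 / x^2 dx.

The Lagrangian is L = (1/2) (y')^2 + 55 y^2 / x^2.
Compute ∂L/∂y = 110y/x^2, ∂L/∂y' = y'.
The Euler-Lagrange equation d/dx(∂L/∂y') − ∂L/∂y = 0 reduces to
    y'' − 110/x^2 · y = 0  (x > 0).
Its general solution is
    y(x) = A x^11 + B x^(-10),
with A, B fixed by the endpoint conditions.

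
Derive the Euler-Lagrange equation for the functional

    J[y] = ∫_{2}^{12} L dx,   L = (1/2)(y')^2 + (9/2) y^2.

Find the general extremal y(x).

The Lagrangian is L = (1/2)(y')^2 + (9/2) y^2.
∂L/∂y = 9y.
∂L/∂y' = y'.
The Euler-Lagrange equation d/dx(∂L/∂y') − ∂L/∂y = 0 becomes:
    y'' - 9 y = 0
General solution: y(x) = A e^(3x) + B e^(-3x), where A and B are arbitrary constants fixed by the endpoint conditions.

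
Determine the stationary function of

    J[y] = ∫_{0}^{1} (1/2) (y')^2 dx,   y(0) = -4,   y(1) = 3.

The Lagrangian is L = (1/2) (y')^2.
Compute ∂L/∂y = 0, ∂L/∂y' = y'.
The Euler-Lagrange equation d/dx(∂L/∂y') − ∂L/∂y = 0 reduces to
    y'' = 0.
Its general solution is
    y(x) = A x + B,
with A, B fixed by the endpoint conditions.
Applying the endpoint conditions y(0) = -4 and y(1) = 3: solve A·0 + B = -4 and A·1 + B = 3. Subtracting gives A(1 − 0) = 3 − -4, so A = 7, and B = -4 − A·0 = -4. Therefore
    y(x) = 7 x - 4.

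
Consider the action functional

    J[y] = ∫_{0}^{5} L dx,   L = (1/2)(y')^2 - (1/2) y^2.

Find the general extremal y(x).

The Lagrangian is L = (1/2)(y')^2 - (1/2) y^2.
∂L/∂y = -y.
∂L/∂y' = y'.
The Euler-Lagrange equation d/dx(∂L/∂y') − ∂L/∂y = 0 becomes:
    y'' + y = 0
General solution: y(x) = A sin(x) + B cos(x), where A and B are arbitrary constants fixed by the endpoint conditions.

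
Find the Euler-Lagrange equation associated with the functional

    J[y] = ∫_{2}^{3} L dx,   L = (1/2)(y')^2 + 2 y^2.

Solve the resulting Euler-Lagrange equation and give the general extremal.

The Lagrangian is L = (1/2)(y')^2 + 2 y^2.
∂L/∂y = 4y.
∂L/∂y' = y'.
The Euler-Lagrange equation d/dx(∂L/∂y') − ∂L/∂y = 0 becomes:
    y'' - 4 y = 0
General solution: y(x) = A e^(2x) + B e^(-2x), where A and B are arbitrary constants fixed by the endpoint conditions.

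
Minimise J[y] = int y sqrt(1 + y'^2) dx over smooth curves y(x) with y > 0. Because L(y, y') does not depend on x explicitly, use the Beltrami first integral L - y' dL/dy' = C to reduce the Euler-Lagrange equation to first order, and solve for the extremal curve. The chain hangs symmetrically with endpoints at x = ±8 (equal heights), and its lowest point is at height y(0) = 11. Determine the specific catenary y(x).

The Lagrangian L(y, y') = y sqrt(1 + y'^2) has no explicit x dependence, so the Beltrami identity applies:
    L − y' ∂L/∂y' = C.
Compute ∂L/∂y' = y · y' / sqrt(1 + y'^2). Then
    L − y' ∂L/∂y'
    = y sqrt(1 + y'^2) − y · y'^2 / sqrt(1 + y'^2)
    = y (1 + y'^2 − y'^2) / sqrt(1 + y'^2)
    = y / sqrt(1 + y'^2) = C.
Squaring gives y^2 = C^2 (1 + y'^2), i.e.
    y'^2 = y^2 / C^2 − 1.
Separating variables,
    dy / sqrt(y^2 − C^2) = dx / C,
and integrating gives arccosh(y / C) = (x − a)/C, so
    y(x) = C cosh((x − a)/C),
the catenary. The constants C and a are fixed by the two endpoint conditions (and, for the hanging-chain problem, the length constraint selects C).
Now fit the given data. The endpoints x = ±8 are symmetric at equal height, so the catenary is even about its minimum: a = 0 and y(x) = C cosh(x/C). The lowest point is y(0) = C cosh(0) = C, and we are told y(0) = 11, so C = 11. Therefore
    y(x) = 11 cosh(x/11),
and at the endpoints
    y(±8) = 11 cosh(8/11).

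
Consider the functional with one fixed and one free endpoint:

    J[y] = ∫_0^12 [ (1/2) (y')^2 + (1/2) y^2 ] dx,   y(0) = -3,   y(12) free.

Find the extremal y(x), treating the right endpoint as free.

The Lagrangian L = (1/2) (y')^2 + (1/2) y^2 gives
    ∂L/∂y = 1 y,   ∂L/∂y' = y'.
Euler-Lagrange: y'' − y = 0.
With k = 1, the general solution is
    y(x) = A cosh(x) + B sinh(x).
Fixed left endpoint y(0) = -3 ⇒ A = -3.
The right endpoint x = 12 is free, so the natural (transversality) condition is ∂L/∂y' |_{x=12} = 0, i.e. y'(12) = 0.
Compute y'(x) = A k sinh(k x) + B k cosh(k x), so
    y'(12) = A k sinh(k·12) + B k cosh(k·12) = 0
    ⇒ B = −A tanh(k·12) = 3 tanh(1·12).
Therefore the extremal is
    y(x) = −3 cosh(1 x) + 3 tanh(1·12) sinh(1 x).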